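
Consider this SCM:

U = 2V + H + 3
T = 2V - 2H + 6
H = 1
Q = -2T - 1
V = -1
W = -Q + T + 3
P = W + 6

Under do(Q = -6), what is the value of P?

17

Under do(Q=-6), the mechanism Q = -2T - 1 is discarded; Q is fixed at -6.
T = 2V - 2H + 6  [with V=-1, H=1]  = 2
W = -Q + T + 3  [with Q=-6, T=2]  = 11
P = W + 6  [with W=11]  = 17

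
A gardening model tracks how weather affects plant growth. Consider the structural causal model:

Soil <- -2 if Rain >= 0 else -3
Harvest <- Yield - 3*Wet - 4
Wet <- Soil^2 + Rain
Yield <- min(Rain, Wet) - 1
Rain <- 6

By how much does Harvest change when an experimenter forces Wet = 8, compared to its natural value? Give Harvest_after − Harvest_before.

do(Wet=8) replaces the equation Wet <- Soil^2 + Rain with the constant Wet = 8.
Yield = min(Rain, Wet) - 1  [with Rain=6, Wet=8]  = 5
Harvest = Yield - 3*Wet - 4  [with Yield=5, Wet=8]  = -23
Without intervention: Soil = -2 if Rain >= 0 else -3  [with Rain=6]  = -2; Wet = Soil^2 + Rain  [with Soil=-2, Rain=6]  = 10; Yield = min(Rain, Wet) - 1  [with Rain=6, Wet=10]  = 5; Harvest = Yield - 3*Wet - 4  [with Yield=5, Wet=10]  = -29.
Change = -23 − (-29) = 6.

6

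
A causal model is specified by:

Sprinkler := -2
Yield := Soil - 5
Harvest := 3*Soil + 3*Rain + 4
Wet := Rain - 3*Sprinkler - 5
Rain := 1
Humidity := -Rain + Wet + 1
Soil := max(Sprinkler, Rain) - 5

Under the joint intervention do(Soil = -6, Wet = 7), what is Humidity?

Setting Soil = -6, Wet = 7 by intervention discards those variables' equations.
Humidity = -Rain + Wet + 1  [with Rain=1, Wet=7]  = 7

7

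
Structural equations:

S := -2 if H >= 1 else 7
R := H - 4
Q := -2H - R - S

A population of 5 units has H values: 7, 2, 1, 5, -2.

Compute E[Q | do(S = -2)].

Under do(S=-2), S's equation is replaced by S=-2 for every unit. Per-unit Q: -15, 0, 3, -9, 12. Mean = -1.8.

-1.8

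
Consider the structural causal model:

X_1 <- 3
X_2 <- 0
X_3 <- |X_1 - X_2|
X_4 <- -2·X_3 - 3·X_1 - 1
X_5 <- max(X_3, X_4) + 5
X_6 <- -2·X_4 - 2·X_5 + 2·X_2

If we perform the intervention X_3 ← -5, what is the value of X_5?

5

do(X_3=-5) replaces the equation X_3 <- |X_1 - X_2| with the constant X_3 = -5.
X_4 = -2·X_3 - 3·X_1 - 1  [with X_3=-5, X_1=3]  = 0
X_5 = max(X_3, X_4) + 5  [with X_3=-5, X_4=0]  = 5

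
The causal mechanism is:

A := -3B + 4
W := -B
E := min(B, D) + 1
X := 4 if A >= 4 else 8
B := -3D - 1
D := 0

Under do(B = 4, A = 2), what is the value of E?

1

The joint intervention fixes B = 4, A = 2, removing each variable's own equation.
E = min(B, D) + 1  [with B=4, D=0]  = 1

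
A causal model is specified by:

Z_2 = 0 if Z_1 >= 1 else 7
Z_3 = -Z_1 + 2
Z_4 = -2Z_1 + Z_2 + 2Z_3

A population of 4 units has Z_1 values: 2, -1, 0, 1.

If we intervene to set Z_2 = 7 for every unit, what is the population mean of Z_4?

9

The intervention sets Z_2=7 in all 4 units regardless of Z_1. Recomputing Z_4 per unit gives 3, 15, 11, 7; average 9.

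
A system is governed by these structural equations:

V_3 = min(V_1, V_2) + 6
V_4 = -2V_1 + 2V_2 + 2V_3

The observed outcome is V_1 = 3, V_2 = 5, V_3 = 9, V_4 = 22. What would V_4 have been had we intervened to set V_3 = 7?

The intervention breaks the incoming arrows to V_3: V_3 = min(V_1, V_2) + 6 no longer applies, and V_3 = 7.
V_4 = -2V_1 + 2V_2 + 2V_3  [with V_1=3, V_2=5, V_3=7]  = 18

18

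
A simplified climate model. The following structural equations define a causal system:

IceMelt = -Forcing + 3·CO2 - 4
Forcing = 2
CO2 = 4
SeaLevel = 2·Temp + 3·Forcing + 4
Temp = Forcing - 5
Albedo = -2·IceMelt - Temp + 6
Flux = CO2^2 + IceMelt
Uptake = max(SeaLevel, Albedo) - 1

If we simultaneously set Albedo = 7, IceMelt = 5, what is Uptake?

Under do(Albedo = 7, IceMelt = 5), each intervened variable's structural equation is replaced by its fixed value.
Temp = Forcing - 5  [with Forcing=2]  = -3
SeaLevel = 2·Temp + 3·Forcing + 4  [with Temp=-3, Forcing=2]  = 4
Uptake = max(SeaLevel, Albedo) - 1  [with SeaLevel=4, Albedo=7]  = 6

6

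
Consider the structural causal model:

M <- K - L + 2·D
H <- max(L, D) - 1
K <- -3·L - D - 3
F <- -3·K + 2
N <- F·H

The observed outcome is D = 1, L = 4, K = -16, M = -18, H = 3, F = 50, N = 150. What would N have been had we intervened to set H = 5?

Under do(H=5), the mechanism H <- max(L, D) - 1 is discarded; H is fixed at 5.
K = -3·L - D - 3  [with L=4, D=1]  = -16
F = -3·K + 2  [with K=-16]  = 50
N = F·H  [with F=50, H=5]  = 250

250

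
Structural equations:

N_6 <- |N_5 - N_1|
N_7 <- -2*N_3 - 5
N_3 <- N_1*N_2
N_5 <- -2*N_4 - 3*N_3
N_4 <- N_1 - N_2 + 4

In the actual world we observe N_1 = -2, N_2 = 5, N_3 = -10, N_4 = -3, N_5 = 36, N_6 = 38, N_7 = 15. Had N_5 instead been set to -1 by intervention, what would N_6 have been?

1

The intervention breaks the incoming arrows to N_5: N_5 <- -2*N_4 - 3*N_3 no longer applies, and N_5 = -1.
N_6 = |N_5 - N_1|  [with N_5=-1, N_1=-2]  = 1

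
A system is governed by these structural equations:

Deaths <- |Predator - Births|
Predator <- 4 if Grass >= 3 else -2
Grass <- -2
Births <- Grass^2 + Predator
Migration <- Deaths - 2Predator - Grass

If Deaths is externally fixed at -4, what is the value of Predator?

The intervention breaks the incoming arrows to Deaths: Deaths <- |Predator - Births| no longer applies, and Deaths = -4.
Since Predator is not a descendant of the intervened variable, it is unaffected.
Predator = 4 if Grass >= 3 else -2  [with Grass=-2]  = -2

-2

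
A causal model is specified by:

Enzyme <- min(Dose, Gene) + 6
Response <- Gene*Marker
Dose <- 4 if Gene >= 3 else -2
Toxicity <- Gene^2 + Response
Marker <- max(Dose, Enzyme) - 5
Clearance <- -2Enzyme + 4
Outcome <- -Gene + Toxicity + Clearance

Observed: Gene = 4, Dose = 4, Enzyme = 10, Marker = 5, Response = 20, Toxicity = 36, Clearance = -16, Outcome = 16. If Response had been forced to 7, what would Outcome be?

do(Response=7) replaces the equation Response <- Gene*Marker with the constant Response = 7.
Dose = 4 if Gene >= 3 else -2  [with Gene=4]  = 4
Enzyme = min(Dose, Gene) + 6  [with Dose=4, Gene=4]  = 10
Toxicity = Gene^2 + Response  [with Gene=4, Response=7]  = 23
Clearance = -2Enzyme + 4  [with Enzyme=10]  = -16
Outcome = -Gene + Toxicity + Clearance  [with Gene=4, Toxicity=23, Clearance=-16]  = 3

3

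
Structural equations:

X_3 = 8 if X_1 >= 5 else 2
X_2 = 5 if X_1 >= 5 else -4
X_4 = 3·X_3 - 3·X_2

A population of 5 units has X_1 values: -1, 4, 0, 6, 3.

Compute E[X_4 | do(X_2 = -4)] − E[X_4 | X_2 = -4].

3.6

do(X_2=-4) breaks X_2's dependence on X_1. With X_2=-4 fixed, X_4 across the units is 18, 18, 18, 36, 18, mean 21.6.
Observing X_2=-4 restricts to units where X_2's equation naturally yields -4: X_1 ∈ {-1, 4, 0, 3}. In that subpopulation X_4 = 18, 18, 18, 18, mean 18.
Difference = 21.6 − 18 = 3.6.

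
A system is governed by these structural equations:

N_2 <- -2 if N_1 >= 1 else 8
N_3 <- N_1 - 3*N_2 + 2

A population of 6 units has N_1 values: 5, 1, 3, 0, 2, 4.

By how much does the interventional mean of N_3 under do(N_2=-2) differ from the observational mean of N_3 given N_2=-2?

-0.5

The intervention sets N_2=-2 in all 6 units regardless of N_1. Recomputing N_3 per unit gives 13, 9, 11, 8, 10, 12; average 10.5.
Conditioning on N_2=-2 selects the 5 unit(s) with N_1 ∈ {5, 1, 3, 2, 4}. Their N_3 values: 13, 9, 11, 10, 12. Mean = 11.
Difference = 10.5 − 11 = -0.5.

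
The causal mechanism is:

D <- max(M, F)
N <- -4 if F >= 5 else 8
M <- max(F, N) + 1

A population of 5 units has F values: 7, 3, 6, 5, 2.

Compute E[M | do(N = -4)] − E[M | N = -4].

do(N=-4) breaks N's dependence on F. With N=-4 fixed, M across the units is 8, 4, 7, 6, 3, mean 5.6.
Conditioning on N=-4 selects the 3 unit(s) with F ∈ {7, 6, 5}. Their M values: 8, 7, 6. Mean = 7.
Difference = 5.6 − 7 = -1.4.

-1.4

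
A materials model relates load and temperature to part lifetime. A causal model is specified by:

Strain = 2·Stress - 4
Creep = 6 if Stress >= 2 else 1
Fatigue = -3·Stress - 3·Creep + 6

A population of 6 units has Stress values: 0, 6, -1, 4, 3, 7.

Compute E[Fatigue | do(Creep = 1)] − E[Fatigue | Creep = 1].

Every unit gets Creep=1 under the intervention. Fatigue values become 3, -15, 6, -9, -6, -18; E[Fatigue|do(Creep=1)] = -6.5.
E[Fatigue|Creep=1] averages over only the 2 units with Creep=1 (Stress = 0, -1): Fatigue = 3, 6, mean 4.5.
Difference = -6.5 − 4.5 = -11.

-11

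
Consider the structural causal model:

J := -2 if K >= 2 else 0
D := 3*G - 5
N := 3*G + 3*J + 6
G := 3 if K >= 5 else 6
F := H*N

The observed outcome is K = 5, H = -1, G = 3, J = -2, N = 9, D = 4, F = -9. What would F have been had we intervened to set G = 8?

The intervention breaks the incoming arrows to G: G := 3 if K >= 5 else 6 no longer applies, and G = 8.
J = -2 if K >= 2 else 0  [with K=5]  = -2
N = 3*G + 3*J + 6  [with G=8, J=-2]  = 24
F = H*N  [with H=-1, N=24]  = -24

-24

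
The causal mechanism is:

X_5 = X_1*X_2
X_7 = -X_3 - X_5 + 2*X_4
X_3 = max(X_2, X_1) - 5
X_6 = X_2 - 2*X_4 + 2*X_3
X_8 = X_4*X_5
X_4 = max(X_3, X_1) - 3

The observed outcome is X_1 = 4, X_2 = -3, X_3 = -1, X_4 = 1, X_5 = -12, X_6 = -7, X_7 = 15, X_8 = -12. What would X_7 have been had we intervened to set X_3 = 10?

The intervention breaks the incoming arrows to X_3: X_3 = max(X_2, X_1) - 5 no longer applies, and X_3 = 10.
X_4 = max(X_3, X_1) - 3  [with X_3=10, X_1=4]  = 7
X_5 = X_1*X_2  [with X_1=4, X_2=-3]  = -12
X_7 = -X_3 - X_5 + 2*X_4  [with X_3=10, X_5=-12, X_4=7]  = 16

16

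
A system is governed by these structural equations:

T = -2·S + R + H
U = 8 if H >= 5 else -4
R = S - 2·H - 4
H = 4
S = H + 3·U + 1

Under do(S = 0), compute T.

do(S=0) replaces the equation S = H + 3·U + 1 with the constant S = 0.
R = S - 2·H - 4  [with S=0, H=4]  = -12
T = -2·S + R + H  [with S=0, R=-12, H=4]  = -8

-8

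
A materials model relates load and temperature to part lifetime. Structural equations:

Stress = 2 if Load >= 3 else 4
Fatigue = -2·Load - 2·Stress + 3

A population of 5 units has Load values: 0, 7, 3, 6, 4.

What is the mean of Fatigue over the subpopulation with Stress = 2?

Observing Stress=2 restricts to units where Stress's equation naturally yields 2: Load ∈ {7, 3, 6, 4}. In that subpopulation Fatigue = -15, -7, -13, -9, mean -11.

-11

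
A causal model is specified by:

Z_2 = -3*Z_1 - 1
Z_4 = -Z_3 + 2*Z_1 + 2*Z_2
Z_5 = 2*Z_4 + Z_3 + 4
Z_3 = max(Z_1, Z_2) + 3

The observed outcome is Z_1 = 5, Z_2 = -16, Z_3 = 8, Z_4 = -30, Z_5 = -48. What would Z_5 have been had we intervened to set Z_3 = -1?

do(Z_3=-1) replaces the equation Z_3 = max(Z_1, Z_2) + 3 with the constant Z_3 = -1.
Z_2 = -3*Z_1 - 1  [with Z_1=5]  = -16
Z_4 = -Z_3 + 2*Z_1 + 2*Z_2  [with Z_3=-1, Z_1=5, Z_2=-16]  = -21
Z_5 = 2*Z_4 + Z_3 + 4  [with Z_4=-21, Z_3=-1]  = -39

-39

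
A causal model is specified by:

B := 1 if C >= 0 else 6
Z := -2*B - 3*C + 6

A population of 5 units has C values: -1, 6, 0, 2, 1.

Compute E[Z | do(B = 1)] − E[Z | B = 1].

do(B=1) breaks B's dependence on C. With B=1 fixed, Z across the units is 7, -14, 4, -2, 1, mean -0.8.
Conditioning on B=1 selects the 4 unit(s) with C ∈ {6, 0, 2, 1}. Their Z values: -14, 4, -2, 1. Mean = -2.75.
Difference = -0.8 − (-2.75) = 1.95.

1.95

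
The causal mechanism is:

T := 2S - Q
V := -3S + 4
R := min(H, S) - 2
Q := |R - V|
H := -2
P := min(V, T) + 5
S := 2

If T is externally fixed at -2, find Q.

2

do(T=-2) replaces the equation T := 2S - Q with the constant T = -2.
Since Q is not a descendant of the intervened variable, it is unaffected.
V = -3S + 4  [with S=2]  = -2
R = min(H, S) - 2  [with H=-2, S=2]  = -4
Q = |R - V|  [with R=-4, V=-2]  = 2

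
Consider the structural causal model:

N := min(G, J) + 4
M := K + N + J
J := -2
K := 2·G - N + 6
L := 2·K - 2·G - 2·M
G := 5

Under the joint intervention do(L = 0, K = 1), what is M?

1

Setting L = 0, K = 1 by intervention discards those variables' equations.
N = min(G, J) + 4  [with G=5, J=-2]  = 2
M = K + N + J  [with K=1, N=2, J=-2]  = 1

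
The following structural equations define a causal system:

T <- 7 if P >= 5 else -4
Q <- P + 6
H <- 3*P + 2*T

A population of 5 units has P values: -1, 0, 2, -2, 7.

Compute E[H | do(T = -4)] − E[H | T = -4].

Every unit gets T=-4 under the intervention. H values become -11, -8, -2, -14, 13; E[H|do(T=-4)] = -4.4.
Conditioning on T=-4 selects the 4 unit(s) with P ∈ {-1, 0, 2, -2}. Their H values: -11, -8, -2, -14. Mean = -8.75.
Difference = -4.4 − (-8.75) = 4.35.

4.35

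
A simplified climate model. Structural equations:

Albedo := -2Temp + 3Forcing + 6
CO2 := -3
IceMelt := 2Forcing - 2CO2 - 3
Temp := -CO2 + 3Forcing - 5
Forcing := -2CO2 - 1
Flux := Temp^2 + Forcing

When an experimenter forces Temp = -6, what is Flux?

41

The intervention breaks the incoming arrows to Temp: Temp := -CO2 + 3Forcing - 5 no longer applies, and Temp = -6.
Forcing = -2CO2 - 1  [with CO2=-3]  = 5
Flux = Temp^2 + Forcing  [with Temp=-6, Forcing=5]  = 41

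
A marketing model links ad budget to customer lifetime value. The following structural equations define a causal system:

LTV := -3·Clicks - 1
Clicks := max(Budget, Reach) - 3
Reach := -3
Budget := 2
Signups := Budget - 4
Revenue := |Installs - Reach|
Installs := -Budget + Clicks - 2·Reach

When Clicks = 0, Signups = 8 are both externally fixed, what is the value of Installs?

4

The joint intervention fixes Clicks = 0, Signups = 8, removing each variable's own equation.
Installs = -Budget + Clicks - 2·Reach  [with Budget=2, Clicks=0, Reach=-3]  = 4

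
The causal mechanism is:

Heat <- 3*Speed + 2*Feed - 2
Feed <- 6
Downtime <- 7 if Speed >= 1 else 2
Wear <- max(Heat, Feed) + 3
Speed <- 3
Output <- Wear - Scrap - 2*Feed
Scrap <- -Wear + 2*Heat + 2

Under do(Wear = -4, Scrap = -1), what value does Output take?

The joint intervention fixes Wear = -4, Scrap = -1, removing each variable's own equation.
Output = Wear - Scrap - 2*Feed  [with Wear=-4, Scrap=-1, Feed=6]  = -15

-15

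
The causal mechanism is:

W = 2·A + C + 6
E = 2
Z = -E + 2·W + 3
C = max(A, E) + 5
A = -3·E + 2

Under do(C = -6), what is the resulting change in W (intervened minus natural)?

-13

The intervention breaks the incoming arrows to C: C = max(A, E) + 5 no longer applies, and C = -6.
A = -3·E + 2  [with E=2]  = -4
W = 2·A + C + 6  [with A=-4, C=-6]  = -8
Without intervention: A = -3·E + 2  [with E=2]  = -4; C = max(A, E) + 5  [with A=-4, E=2]  = 7; W = 2·A + C + 6  [with A=-4, C=7]  = 5.
Change = -8 − 5 = -13.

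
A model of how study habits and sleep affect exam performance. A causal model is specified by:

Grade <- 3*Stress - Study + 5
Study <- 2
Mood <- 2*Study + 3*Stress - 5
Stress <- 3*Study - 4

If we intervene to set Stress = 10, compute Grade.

33

Under do(Stress=10), the mechanism Stress <- 3*Study - 4 is discarded; Stress is fixed at 10.
Grade = 3*Stress - Study + 5  [with Stress=10, Study=2]  = 33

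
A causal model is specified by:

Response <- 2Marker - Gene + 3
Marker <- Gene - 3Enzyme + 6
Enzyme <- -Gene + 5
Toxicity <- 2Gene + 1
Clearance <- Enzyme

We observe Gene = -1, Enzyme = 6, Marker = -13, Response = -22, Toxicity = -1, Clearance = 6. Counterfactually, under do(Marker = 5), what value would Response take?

The intervention breaks the incoming arrows to Marker: Marker <- Gene - 3Enzyme + 6 no longer applies, and Marker = 5.
Response = 2Marker - Gene + 3  [with Marker=5, Gene=-1]  = 14

14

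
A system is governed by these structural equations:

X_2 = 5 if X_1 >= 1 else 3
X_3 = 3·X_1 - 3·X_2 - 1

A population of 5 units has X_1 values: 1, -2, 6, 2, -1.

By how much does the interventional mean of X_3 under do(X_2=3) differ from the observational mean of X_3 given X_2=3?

8.1

Every unit gets X_2=3 under the intervention. X_3 values become -7, -16, 8, -4, -13; E[X_3|do(X_2=3)] = -6.4.
Conditioning on X_2=3 selects the 2 unit(s) with X_1 ∈ {-2, -1}. Their X_3 values: -16, -13. Mean = -14.5.
Difference = -6.4 − (-14.5) = 8.1.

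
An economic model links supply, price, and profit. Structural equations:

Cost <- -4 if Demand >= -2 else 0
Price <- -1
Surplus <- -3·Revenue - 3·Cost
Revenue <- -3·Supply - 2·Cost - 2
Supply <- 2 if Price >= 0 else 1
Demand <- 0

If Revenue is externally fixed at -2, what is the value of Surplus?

18

The intervention breaks the incoming arrows to Revenue: Revenue <- -3·Supply - 2·Cost - 2 no longer applies, and Revenue = -2.
Cost = -4 if Demand >= -2 else 0  [with Demand=0]  = -4
Surplus = -3·Revenue - 3·Cost  [with Revenue=-2, Cost=-4]  = 18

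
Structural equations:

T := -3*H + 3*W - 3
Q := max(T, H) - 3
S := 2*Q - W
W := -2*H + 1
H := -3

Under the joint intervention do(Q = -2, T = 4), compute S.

-11

The joint intervention fixes Q = -2, T = 4, removing each variable's own equation.
W = -2*H + 1  [with H=-3]  = 7
S = 2*Q - W  [with Q=-2, W=7]  = -11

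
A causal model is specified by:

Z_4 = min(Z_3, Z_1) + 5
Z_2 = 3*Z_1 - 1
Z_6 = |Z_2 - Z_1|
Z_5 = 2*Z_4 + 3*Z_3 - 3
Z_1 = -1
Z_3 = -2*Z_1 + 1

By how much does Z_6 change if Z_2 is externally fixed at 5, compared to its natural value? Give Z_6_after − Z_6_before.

3

Under do(Z_2=5), the mechanism Z_2 = 3*Z_1 - 1 is discarded; Z_2 is fixed at 5.
Z_6 = |Z_2 - Z_1|  [with Z_2=5, Z_1=-1]  = 6
Without intervention: Z_2 = 3*Z_1 - 1  [with Z_1=-1]  = -4; Z_6 = |Z_2 - Z_1|  [with Z_2=-4, Z_1=-1]  = 3.
Change = 6 − 3 = 3.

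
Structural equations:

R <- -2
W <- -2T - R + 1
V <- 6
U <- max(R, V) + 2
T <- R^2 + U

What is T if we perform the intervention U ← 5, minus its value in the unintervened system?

-3

The intervention breaks the incoming arrows to U: U <- max(R, V) + 2 no longer applies, and U = 5.
T = R^2 + U  [with R=-2, U=5]  = 9
Without intervention: U = max(R, V) + 2  [with R=-2, V=6]  = 8; T = R^2 + U  [with R=-2, U=8]  = 12.
Change = 9 − 12 = -3.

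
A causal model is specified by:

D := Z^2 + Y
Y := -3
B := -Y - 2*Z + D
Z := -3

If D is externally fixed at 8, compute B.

The intervention breaks the incoming arrows to D: D := Z^2 + Y no longer applies, and D = 8.
B = -Y - 2*Z + D  [with Y=-3, Z=-3, D=8]  = 17

17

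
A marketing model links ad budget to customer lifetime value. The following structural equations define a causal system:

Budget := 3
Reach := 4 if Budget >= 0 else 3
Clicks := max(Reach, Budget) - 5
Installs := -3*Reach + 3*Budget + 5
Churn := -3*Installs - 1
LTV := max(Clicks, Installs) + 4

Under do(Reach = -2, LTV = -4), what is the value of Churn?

-61

Setting Reach = -2, LTV = -4 by intervention discards those variables' equations.
Installs = -3*Reach + 3*Budget + 5  [with Reach=-2, Budget=3]  = 20
Churn = -3*Installs - 1  [with Installs=20]  = -61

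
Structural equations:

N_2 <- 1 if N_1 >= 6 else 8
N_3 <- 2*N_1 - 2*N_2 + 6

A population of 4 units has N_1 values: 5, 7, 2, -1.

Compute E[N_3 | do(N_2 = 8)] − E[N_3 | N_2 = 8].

do(N_2=8) breaks N_2's dependence on N_1. With N_2=8 fixed, N_3 across the units is 0, 4, -6, -12, mean -3.5.
Conditioning on N_2=8 selects the 3 unit(s) with N_1 ∈ {5, 2, -1}. Their N_3 values: 0, -6, -12. Mean = -6.
Difference = -3.5 − (-6) = 2.5.

2.5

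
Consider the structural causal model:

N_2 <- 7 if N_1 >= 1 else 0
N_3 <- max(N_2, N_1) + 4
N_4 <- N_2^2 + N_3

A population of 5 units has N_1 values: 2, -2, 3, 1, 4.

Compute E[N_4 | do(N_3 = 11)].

50.2

Under do(N_3=11), N_3's equation is replaced by N_3=11 for every unit. Per-unit N_4: 60, 11, 60, 60, 60. Mean = 50.2.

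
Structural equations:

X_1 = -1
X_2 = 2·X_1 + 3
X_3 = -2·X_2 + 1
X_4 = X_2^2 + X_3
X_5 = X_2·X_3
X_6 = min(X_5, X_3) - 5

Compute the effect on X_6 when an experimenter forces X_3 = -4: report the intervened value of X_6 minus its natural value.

-3

The intervention breaks the incoming arrows to X_3: X_3 = -2·X_2 + 1 no longer applies, and X_3 = -4.
X_2 = 2·X_1 + 3  [with X_1=-1]  = 1
X_5 = X_2·X_3  [with X_2=1, X_3=-4]  = -4
X_6 = min(X_5, X_3) - 5  [with X_5=-4, X_3=-4]  = -9
Without intervention: X_2 = 2·X_1 + 3  [with X_1=-1]  = 1; X_3 = -2·X_2 + 1  [with X_2=1]  = -1; X_5 = X_2·X_3  [with X_2=1, X_3=-1]  = -1; X_6 = min(X_5, X_3) - 5  [with X_5=-1, X_3=-1]  = -6.
Change = -9 − (-6) = -3.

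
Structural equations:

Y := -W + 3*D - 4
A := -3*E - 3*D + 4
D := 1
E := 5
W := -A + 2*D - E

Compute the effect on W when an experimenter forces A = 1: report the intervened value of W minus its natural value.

The intervention breaks the incoming arrows to A: A := -3*E - 3*D + 4 no longer applies, and A = 1.
W = -A + 2*D - E  [with A=1, D=1, E=5]  = -4
Without intervention: A = -3*E - 3*D + 4  [with E=5, D=1]  = -14; W = -A + 2*D - E  [with A=-14, D=1, E=5]  = 11.
Change = -4 − 11 = -15.

-15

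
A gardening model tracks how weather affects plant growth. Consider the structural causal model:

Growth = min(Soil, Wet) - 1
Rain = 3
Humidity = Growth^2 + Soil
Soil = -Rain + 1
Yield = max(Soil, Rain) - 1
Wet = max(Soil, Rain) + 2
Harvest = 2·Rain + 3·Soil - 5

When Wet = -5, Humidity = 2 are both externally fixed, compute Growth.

-6

The joint intervention fixes Wet = -5, Humidity = 2, removing each variable's own equation.
Soil = -Rain + 1  [with Rain=3]  = -2
Growth = min(Soil, Wet) - 1  [with Soil=-2, Wet=-5]  = -6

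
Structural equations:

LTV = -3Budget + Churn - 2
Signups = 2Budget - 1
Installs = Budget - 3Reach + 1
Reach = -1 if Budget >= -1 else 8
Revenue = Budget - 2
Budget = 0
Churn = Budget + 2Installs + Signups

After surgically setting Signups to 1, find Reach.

-1

The intervention breaks the incoming arrows to Signups: Signups = 2Budget - 1 no longer applies, and Signups = 1.
Since Reach is not a descendant of the intervened variable, it is unaffected.
Reach = -1 if Budget >= -1 else 8  [with Budget=0]  = -1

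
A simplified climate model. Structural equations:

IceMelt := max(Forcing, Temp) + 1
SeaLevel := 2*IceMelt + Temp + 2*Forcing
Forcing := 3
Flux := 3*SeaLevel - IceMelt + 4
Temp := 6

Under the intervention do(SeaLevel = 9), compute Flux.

24

Intervening sets SeaLevel = 9 and removes its equation (SeaLevel := 2*IceMelt + Temp + 2*Forcing).
IceMelt = max(Forcing, Temp) + 1  [with Forcing=3, Temp=6]  = 7
Flux = 3*SeaLevel - IceMelt + 4  [with SeaLevel=9, IceMelt=7]  = 24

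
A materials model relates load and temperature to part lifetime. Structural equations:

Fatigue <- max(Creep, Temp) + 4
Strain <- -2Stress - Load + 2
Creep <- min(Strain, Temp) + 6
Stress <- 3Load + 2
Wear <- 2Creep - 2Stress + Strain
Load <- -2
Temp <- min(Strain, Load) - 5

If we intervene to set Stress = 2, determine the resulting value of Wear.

Under do(Stress=2), the mechanism Stress <- 3Load + 2 is discarded; Stress is fixed at 2.
Strain = -2Stress - Load + 2  [with Stress=2, Load=-2]  = 0
Temp = min(Strain, Load) - 5  [with Strain=0, Load=-2]  = -7
Creep = min(Strain, Temp) + 6  [with Strain=0, Temp=-7]  = -1
Wear = 2Creep - 2Stress + Strain  [with Creep=-1, Stress=2, Strain=0]  = -6

-6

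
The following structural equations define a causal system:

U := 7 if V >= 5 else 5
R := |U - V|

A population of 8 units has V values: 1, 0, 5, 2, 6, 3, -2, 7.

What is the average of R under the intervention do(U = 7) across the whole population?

4.25

Under do(U=7), U's equation is replaced by U=7 for every unit. Per-unit R: 6, 7, 2, 5, 1, 4, 9, 0. Mean = 4.25.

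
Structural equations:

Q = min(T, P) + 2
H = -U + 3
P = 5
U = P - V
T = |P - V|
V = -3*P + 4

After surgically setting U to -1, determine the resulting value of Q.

7

The intervention breaks the incoming arrows to U: U = P - V no longer applies, and U = -1.
No directed path runs from U to Q, so Q keeps its natural value.
V = -3*P + 4  [with P=5]  = -11
T = |P - V|  [with P=5, V=-11]  = 16
Q = min(T, P) + 2  [with T=16, P=5]  = 7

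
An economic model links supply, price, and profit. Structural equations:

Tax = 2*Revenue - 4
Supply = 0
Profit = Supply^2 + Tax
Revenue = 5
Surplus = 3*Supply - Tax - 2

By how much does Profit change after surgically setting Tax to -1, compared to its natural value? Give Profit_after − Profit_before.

The intervention breaks the incoming arrows to Tax: Tax = 2*Revenue - 4 no longer applies, and Tax = -1.
Profit = Supply^2 + Tax  [with Supply=0, Tax=-1]  = -1
Without intervention: Tax = 2*Revenue - 4  [with Revenue=5]  = 6; Profit = Supply^2 + Tax  [with Supply=0, Tax=6]  = 6.
Change = -1 − 6 = -7.

-7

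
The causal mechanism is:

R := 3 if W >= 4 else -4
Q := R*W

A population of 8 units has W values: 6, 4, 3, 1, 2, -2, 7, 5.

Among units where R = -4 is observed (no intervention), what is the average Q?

-4

Conditioning on R=-4 selects the 4 unit(s) with W ∈ {3, 1, 2, -2}. Their Q values: -12, -4, -8, 8. Mean = -4.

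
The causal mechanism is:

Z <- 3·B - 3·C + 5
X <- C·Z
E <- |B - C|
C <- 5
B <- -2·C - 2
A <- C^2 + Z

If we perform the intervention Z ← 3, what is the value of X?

The intervention breaks the incoming arrows to Z: Z <- 3·B - 3·C + 5 no longer applies, and Z = 3.
X = C·Z  [with C=5, Z=3]  = 15

15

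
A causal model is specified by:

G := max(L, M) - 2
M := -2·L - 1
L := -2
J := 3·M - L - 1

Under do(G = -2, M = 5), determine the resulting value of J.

16

The joint intervention fixes G = -2, M = 5, removing each variable's own equation.
J = 3·M - L - 1  [with M=5, L=-2]  = 16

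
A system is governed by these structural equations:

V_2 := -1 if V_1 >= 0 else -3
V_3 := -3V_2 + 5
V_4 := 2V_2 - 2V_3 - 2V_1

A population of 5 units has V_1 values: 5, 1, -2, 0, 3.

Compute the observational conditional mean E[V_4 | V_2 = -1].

-22.5

E[V_4|V_2=-1] averages over only the 4 units with V_2=-1 (V_1 = 5, 1, 0, 3): V_4 = -28, -20, -18, -24, mean -22.5.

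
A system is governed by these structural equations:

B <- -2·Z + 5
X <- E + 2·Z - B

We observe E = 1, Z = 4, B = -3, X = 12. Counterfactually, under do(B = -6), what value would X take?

The intervention breaks the incoming arrows to B: B <- -2·Z + 5 no longer applies, and B = -6.
X = E + 2·Z - B  [with E=1, Z=4, B=-6]  = 15

15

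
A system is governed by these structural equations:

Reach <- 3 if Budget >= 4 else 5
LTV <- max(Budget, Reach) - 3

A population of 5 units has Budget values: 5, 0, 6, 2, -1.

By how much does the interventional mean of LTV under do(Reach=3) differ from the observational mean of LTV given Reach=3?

-1.5

Under do(Reach=3), Reach's equation is replaced by Reach=3 for every unit. Per-unit LTV: 2, 0, 3, 0, 0. Mean = 1.
Observing Reach=3 restricts to units where Reach's equation naturally yields 3: Budget ∈ {5, 6}. In that subpopulation LTV = 2, 3, mean 2.5.
Difference = 1 − 2.5 = -1.5.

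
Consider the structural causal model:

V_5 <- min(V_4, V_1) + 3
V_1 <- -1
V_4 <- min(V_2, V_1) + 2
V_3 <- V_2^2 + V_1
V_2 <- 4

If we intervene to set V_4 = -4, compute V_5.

-1

Intervening sets V_4 = -4 and removes its equation (V_4 <- min(V_2, V_1) + 2).
V_5 = min(V_4, V_1) + 3  [with V_4=-4, V_1=-1]  = -1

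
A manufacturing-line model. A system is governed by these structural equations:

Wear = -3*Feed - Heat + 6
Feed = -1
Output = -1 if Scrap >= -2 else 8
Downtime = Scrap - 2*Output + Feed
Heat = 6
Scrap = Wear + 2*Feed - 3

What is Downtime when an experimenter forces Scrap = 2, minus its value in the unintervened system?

4

Under do(Scrap=2), the mechanism Scrap = Wear + 2*Feed - 3 is discarded; Scrap is fixed at 2.
Output = -1 if Scrap >= -2 else 8  [with Scrap=2]  = -1
Downtime = Scrap - 2*Output + Feed  [with Scrap=2, Output=-1, Feed=-1]  = 3
Without intervention: Wear = -3*Feed - Heat + 6  [with Feed=-1, Heat=6]  = 3; Scrap = Wear + 2*Feed - 3  [with Wear=3, Feed=-1]  = -2; Output = -1 if Scrap >= -2 else 8  [with Scrap=-2]  = -1; Downtime = Scrap - 2*Output + Feed  [with Scrap=-2, Output=-1, Feed=-1]  = -1.
Change = 3 − (-1) = 4.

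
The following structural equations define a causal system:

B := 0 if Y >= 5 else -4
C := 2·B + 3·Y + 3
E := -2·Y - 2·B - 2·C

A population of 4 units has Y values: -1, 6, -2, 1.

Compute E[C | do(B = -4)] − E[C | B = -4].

5

Under do(B=-4), B's equation is replaced by B=-4 for every unit. Per-unit C: -8, 13, -11, -2. Mean = -2.
E[C|B=-4] averages over only the 3 units with B=-4 (Y = -1, -2, 1): C = -8, -11, -2, mean -7.
Difference = -2 − (-7) = 5.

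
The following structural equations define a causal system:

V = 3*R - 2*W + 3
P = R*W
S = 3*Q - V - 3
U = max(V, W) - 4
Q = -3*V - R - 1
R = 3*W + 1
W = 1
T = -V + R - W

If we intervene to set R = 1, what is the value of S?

-49

do(R=1) replaces the equation R = 3*W + 1 with the constant R = 1.
V = 3*R - 2*W + 3  [with R=1, W=1]  = 4
Q = -3*V - R - 1  [with V=4, R=1]  = -14
S = 3*Q - V - 3  [with Q=-14, V=4]  = -49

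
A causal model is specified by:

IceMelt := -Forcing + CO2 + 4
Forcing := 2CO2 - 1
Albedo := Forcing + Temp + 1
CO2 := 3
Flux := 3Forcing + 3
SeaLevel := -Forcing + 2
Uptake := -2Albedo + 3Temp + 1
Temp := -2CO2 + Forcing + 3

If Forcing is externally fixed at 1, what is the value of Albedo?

do(Forcing=1) replaces the equation Forcing := 2CO2 - 1 with the constant Forcing = 1.
Temp = -2CO2 + Forcing + 3  [with CO2=3, Forcing=1]  = -2
Albedo = Forcing + Temp + 1  [with Forcing=1, Temp=-2]  = 0

0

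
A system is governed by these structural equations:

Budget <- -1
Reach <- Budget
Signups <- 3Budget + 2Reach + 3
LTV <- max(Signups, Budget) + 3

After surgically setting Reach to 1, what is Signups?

The intervention breaks the incoming arrows to Reach: Reach <- Budget no longer applies, and Reach = 1.
Signups = 3Budget + 2Reach + 3  [with Budget=-1, Reach=1]  = 2

2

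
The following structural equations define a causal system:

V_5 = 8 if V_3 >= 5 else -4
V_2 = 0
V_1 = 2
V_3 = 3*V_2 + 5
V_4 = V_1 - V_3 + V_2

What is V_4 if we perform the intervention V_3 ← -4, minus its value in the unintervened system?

The intervention breaks the incoming arrows to V_3: V_3 = 3*V_2 + 5 no longer applies, and V_3 = -4.
V_4 = V_1 - V_3 + V_2  [with V_1=2, V_3=-4, V_2=0]  = 6
Without intervention: V_3 = 3*V_2 + 5  [with V_2=0]  = 5; V_4 = V_1 - V_3 + V_2  [with V_1=2, V_3=5, V_2=0]  = -3.
Change = 6 − (-3) = 9.

9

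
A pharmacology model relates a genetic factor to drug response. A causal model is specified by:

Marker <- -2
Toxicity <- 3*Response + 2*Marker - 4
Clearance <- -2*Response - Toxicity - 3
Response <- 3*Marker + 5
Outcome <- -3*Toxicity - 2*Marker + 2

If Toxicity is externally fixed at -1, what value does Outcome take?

9

do(Toxicity=-1) replaces the equation Toxicity <- 3*Response + 2*Marker - 4 with the constant Toxicity = -1.
Outcome = -3*Toxicity - 2*Marker + 2  [with Toxicity=-1, Marker=-2]  = 9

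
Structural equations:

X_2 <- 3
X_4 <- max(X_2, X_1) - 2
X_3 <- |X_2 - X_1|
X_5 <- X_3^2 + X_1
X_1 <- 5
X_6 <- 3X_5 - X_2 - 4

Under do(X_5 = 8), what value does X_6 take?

The intervention breaks the incoming arrows to X_5: X_5 <- X_3^2 + X_1 no longer applies, and X_5 = 8.
X_6 = 3X_5 - X_2 - 4  [with X_5=8, X_2=3]  = 17

17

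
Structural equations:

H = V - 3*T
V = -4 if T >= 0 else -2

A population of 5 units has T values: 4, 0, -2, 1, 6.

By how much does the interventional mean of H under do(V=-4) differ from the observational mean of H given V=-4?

2.85

Under do(V=-4), V's equation is replaced by V=-4 for every unit. Per-unit H: -16, -4, 2, -7, -22. Mean = -9.4.
Conditioning on V=-4 selects the 4 unit(s) with T ∈ {4, 0, 1, 6}. Their H values: -16, -4, -7, -22. Mean = -12.25.
Difference = -9.4 − (-12.25) = 2.85.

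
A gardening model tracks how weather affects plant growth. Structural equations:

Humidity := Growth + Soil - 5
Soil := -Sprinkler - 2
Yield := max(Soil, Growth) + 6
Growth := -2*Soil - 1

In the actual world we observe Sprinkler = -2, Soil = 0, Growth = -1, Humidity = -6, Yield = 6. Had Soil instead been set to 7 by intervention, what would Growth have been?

The intervention breaks the incoming arrows to Soil: Soil := -Sprinkler - 2 no longer applies, and Soil = 7.
Growth = -2*Soil - 1  [with Soil=7]  = -15

-15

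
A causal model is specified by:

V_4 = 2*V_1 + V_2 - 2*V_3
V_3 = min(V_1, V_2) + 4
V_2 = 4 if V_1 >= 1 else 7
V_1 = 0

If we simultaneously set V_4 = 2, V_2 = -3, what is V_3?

1

Setting V_4 = 2, V_2 = -3 by intervention discards those variables' equations.
V_3 = min(V_1, V_2) + 4  [with V_1=0, V_2=-3]  = 1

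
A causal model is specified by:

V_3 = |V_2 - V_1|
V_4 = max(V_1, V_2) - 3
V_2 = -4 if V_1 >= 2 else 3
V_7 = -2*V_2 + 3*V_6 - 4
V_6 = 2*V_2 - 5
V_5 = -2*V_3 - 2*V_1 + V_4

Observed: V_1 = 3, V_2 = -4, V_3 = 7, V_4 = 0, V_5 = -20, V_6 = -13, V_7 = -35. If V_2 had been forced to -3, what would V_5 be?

do(V_2=-3) replaces the equation V_2 = -4 if V_1 >= 2 else 3 with the constant V_2 = -3.
V_3 = |V_2 - V_1|  [with V_2=-3, V_1=3]  = 6
V_4 = max(V_1, V_2) - 3  [with V_1=3, V_2=-3]  = 0
V_5 = -2*V_3 - 2*V_1 + V_4  [with V_3=6, V_1=3, V_4=0]  = -18

-18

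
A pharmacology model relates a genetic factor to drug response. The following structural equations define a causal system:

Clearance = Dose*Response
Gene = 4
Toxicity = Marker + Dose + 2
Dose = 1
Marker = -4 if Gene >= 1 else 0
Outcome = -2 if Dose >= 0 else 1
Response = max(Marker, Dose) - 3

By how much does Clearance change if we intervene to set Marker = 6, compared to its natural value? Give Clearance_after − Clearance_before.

5

The intervention breaks the incoming arrows to Marker: Marker = -4 if Gene >= 1 else 0 no longer applies, and Marker = 6.
Response = max(Marker, Dose) - 3  [with Marker=6, Dose=1]  = 3
Clearance = Dose*Response  [with Dose=1, Response=3]  = 3
Without intervention: Marker = -4 if Gene >= 1 else 0  [with Gene=4]  = -4; Response = max(Marker, Dose) - 3  [with Marker=-4, Dose=1]  = -2; Clearance = Dose*Response  [with Dose=1, Response=-2]  = -2.
Change = 3 − (-2) = 5.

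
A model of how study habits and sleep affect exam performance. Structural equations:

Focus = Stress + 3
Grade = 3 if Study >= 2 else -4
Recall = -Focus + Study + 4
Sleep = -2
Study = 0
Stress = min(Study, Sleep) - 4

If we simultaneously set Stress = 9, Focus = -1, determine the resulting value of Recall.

Setting Stress = 9, Focus = -1 by intervention discards those variables' equations.
Recall = -Focus + Study + 4  [with Focus=-1, Study=0]  = 5

5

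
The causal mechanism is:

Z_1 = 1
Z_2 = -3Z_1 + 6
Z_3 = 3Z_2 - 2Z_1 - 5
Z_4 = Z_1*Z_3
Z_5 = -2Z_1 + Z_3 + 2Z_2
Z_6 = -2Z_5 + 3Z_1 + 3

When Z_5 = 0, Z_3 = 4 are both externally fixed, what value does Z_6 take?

6

The joint intervention fixes Z_5 = 0, Z_3 = 4, removing each variable's own equation.
Z_6 = -2Z_5 + 3Z_1 + 3  [with Z_5=0, Z_1=1]  = 6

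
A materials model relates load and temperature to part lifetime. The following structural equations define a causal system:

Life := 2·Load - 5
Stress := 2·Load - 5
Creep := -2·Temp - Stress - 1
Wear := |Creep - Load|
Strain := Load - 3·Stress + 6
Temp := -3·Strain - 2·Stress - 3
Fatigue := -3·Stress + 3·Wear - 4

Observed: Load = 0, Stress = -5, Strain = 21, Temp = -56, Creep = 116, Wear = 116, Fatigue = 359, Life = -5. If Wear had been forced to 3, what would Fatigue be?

20

Intervening sets Wear = 3 and removes its equation (Wear := |Creep - Load|).
Stress = 2·Load - 5  [with Load=0]  = -5
Fatigue = -3·Stress + 3·Wear - 4  [with Stress=-5, Wear=3]  = 20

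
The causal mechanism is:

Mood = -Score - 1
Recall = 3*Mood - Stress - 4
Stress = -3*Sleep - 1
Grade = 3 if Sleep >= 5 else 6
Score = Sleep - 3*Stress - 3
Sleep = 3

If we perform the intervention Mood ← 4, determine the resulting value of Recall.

Intervening sets Mood = 4 and removes its equation (Mood = -Score - 1).
Stress = -3*Sleep - 1  [with Sleep=3]  = -10
Recall = 3*Mood - Stress - 4  [with Mood=4, Stress=-10]  = 18

18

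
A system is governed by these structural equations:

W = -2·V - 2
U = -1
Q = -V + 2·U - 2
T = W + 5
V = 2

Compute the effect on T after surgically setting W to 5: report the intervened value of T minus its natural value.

11

The intervention breaks the incoming arrows to W: W = -2·V - 2 no longer applies, and W = 5.
T = W + 5  [with W=5]  = 10
Without intervention: W = -2·V - 2  [with V=2]  = -6; T = W + 5  [with W=-6]  = -1.
Change = 10 − (-1) = 11.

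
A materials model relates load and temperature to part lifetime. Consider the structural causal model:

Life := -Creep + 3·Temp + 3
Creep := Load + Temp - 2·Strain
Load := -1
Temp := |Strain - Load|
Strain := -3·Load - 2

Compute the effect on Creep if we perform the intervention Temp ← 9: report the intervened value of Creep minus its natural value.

The intervention breaks the incoming arrows to Temp: Temp := |Strain - Load| no longer applies, and Temp = 9.
Strain = -3·Load - 2  [with Load=-1]  = 1
Creep = Load + Temp - 2·Strain  [with Load=-1, Temp=9, Strain=1]  = 6
Without intervention: Strain = -3·Load - 2  [with Load=-1]  = 1; Temp = |Strain - Load|  [with Strain=1, Load=-1]  = 2; Creep = Load + Temp - 2·Strain  [with Load=-1, Temp=2, Strain=1]  = -1.
Change = 6 − (-1) = 7.

7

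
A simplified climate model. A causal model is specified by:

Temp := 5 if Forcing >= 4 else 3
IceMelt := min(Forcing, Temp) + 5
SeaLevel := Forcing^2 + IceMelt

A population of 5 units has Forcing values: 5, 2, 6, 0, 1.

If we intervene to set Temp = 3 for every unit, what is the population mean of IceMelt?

6.8

The intervention sets Temp=3 in all 5 units regardless of Forcing. Recomputing IceMelt per unit gives 8, 7, 8, 5, 6; average 6.8.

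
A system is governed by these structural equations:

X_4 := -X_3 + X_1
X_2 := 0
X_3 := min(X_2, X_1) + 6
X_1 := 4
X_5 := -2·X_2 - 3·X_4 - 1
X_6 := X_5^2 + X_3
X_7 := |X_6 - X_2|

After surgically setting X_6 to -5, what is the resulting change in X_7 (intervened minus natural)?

Intervening sets X_6 = -5 and removes its equation (X_6 := X_5^2 + X_3).
X_7 = |X_6 - X_2|  [with X_6=-5, X_2=0]  = 5
Without intervention: X_3 = min(X_2, X_1) + 6  [with X_2=0, X_1=4]  = 6; X_4 = -X_3 + X_1  [with X_3=6, X_1=4]  = -2; X_5 = -2·X_2 - 3·X_4 - 1  [with X_2=0, X_4=-2]  = 5; X_6 = X_5^2 + X_3  [with X_5=5, X_3=6]  = 31; X_7 = |X_6 - X_2|  [with X_6=31, X_2=0]  = 31.
Change = 5 − 31 = -26.

-26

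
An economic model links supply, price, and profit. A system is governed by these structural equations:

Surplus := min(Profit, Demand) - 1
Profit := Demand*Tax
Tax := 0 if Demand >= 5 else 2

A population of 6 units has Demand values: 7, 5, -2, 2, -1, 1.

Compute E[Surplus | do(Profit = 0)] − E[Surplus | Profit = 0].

-0.5

Every unit gets Profit=0 under the intervention. Surplus values become -1, -1, -3, -1, -2, -1; E[Surplus|do(Profit=0)] = -1.5.
Conditioning on Profit=0 selects the 2 unit(s) with Demand ∈ {7, 5}. Their Surplus values: -1, -1. Mean = -1.
Difference = -1.5 − (-1) = -0.5.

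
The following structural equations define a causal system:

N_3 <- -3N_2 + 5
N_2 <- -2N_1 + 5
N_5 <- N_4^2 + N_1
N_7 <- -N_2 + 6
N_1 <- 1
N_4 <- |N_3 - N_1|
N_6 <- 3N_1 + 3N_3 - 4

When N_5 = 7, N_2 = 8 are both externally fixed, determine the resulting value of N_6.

-58

The joint intervention fixes N_5 = 7, N_2 = 8, removing each variable's own equation.
N_3 = -3N_2 + 5  [with N_2=8]  = -19
N_6 = 3N_1 + 3N_3 - 4  [with N_1=1, N_3=-19]  = -58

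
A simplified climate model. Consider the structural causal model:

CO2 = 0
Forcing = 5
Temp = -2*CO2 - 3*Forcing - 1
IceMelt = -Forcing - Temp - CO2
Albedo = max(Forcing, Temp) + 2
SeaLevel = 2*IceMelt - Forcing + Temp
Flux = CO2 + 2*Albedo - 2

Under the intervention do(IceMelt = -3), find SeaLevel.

-27

Under do(IceMelt=-3), the mechanism IceMelt = -Forcing - Temp - CO2 is discarded; IceMelt is fixed at -3.
Temp = -2*CO2 - 3*Forcing - 1  [with CO2=0, Forcing=5]  = -16
SeaLevel = 2*IceMelt - Forcing + Temp  [with IceMelt=-3, Forcing=5, Temp=-16]  = -27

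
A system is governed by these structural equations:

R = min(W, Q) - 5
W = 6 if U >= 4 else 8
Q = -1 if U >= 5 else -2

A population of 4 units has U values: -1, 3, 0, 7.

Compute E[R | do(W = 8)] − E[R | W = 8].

Every unit gets W=8 under the intervention. R values become -7, -7, -7, -6; E[R|do(W=8)] = -6.75.
Conditioning on W=8 selects the 3 unit(s) with U ∈ {-1, 3, 0}. Their R values: -7, -7, -7. Mean = -7.
Difference = -6.75 − (-7) = 0.25.

0.25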